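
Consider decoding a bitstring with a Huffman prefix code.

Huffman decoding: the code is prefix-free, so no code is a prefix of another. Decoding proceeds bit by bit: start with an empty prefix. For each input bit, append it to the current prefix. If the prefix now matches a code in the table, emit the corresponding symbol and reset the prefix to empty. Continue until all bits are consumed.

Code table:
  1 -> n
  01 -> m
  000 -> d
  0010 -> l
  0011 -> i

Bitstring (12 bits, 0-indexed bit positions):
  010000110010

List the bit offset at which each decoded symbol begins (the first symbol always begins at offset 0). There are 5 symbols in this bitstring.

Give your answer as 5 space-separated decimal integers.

Answer: 0 2 5 7 8

Derivation:
Bit 0: prefix='0' (no match yet)
Bit 1: prefix='01' -> emit 'm', reset
Bit 2: prefix='0' (no match yet)
Bit 3: prefix='00' (no match yet)
Bit 4: prefix='000' -> emit 'd', reset
Bit 5: prefix='0' (no match yet)
Bit 6: prefix='01' -> emit 'm', reset
Bit 7: prefix='1' -> emit 'n', reset
Bit 8: prefix='0' (no match yet)
Bit 9: prefix='00' (no match yet)
Bit 10: prefix='001' (no match yet)
Bit 11: prefix='0010' -> emit 'l', reset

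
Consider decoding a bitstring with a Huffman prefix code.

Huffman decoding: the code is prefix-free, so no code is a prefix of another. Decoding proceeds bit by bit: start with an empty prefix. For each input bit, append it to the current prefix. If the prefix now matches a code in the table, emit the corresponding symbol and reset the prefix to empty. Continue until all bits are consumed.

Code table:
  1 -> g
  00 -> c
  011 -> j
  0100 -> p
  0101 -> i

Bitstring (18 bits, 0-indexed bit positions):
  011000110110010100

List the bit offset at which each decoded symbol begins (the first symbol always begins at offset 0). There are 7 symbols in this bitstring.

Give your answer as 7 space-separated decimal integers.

Answer: 0 3 5 8 11 13 14

Derivation:
Bit 0: prefix='0' (no match yet)
Bit 1: prefix='01' (no match yet)
Bit 2: prefix='011' -> emit 'j', reset
Bit 3: prefix='0' (no match yet)
Bit 4: prefix='00' -> emit 'c', reset
Bit 5: prefix='0' (no match yet)
Bit 6: prefix='01' (no match yet)
Bit 7: prefix='011' -> emit 'j', reset
Bit 8: prefix='0' (no match yet)
Bit 9: prefix='01' (no match yet)
Bit 10: prefix='011' -> emit 'j', reset
Bit 11: prefix='0' (no match yet)
Bit 12: prefix='00' -> emit 'c', reset
Bit 13: prefix='1' -> emit 'g', reset
Bit 14: prefix='0' (no match yet)
Bit 15: prefix='01' (no match yet)
Bit 16: prefix='010' (no match yet)
Bit 17: prefix='0100' -> emit 'p', reset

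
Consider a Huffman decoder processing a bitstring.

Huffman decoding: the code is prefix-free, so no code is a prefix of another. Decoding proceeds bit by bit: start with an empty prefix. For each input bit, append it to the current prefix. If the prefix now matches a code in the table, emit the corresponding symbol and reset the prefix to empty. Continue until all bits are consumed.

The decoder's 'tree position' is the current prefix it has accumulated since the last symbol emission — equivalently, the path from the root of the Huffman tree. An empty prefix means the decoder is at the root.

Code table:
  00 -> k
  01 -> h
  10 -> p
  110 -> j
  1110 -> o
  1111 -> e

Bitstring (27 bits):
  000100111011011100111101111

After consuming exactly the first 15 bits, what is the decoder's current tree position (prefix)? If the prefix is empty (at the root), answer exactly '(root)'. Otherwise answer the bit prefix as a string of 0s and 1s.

Answer: 11

Derivation:
Bit 0: prefix='0' (no match yet)
Bit 1: prefix='00' -> emit 'k', reset
Bit 2: prefix='0' (no match yet)
Bit 3: prefix='01' -> emit 'h', reset
Bit 4: prefix='0' (no match yet)
Bit 5: prefix='00' -> emit 'k', reset
Bit 6: prefix='1' (no match yet)
Bit 7: prefix='11' (no match yet)
Bit 8: prefix='111' (no match yet)
Bit 9: prefix='1110' -> emit 'o', reset
Bit 10: prefix='1' (no match yet)
Bit 11: prefix='11' (no match yet)
Bit 12: prefix='110' -> emit 'j', reset
Bit 13: prefix='1' (no match yet)
Bit 14: prefix='11' (no match yet)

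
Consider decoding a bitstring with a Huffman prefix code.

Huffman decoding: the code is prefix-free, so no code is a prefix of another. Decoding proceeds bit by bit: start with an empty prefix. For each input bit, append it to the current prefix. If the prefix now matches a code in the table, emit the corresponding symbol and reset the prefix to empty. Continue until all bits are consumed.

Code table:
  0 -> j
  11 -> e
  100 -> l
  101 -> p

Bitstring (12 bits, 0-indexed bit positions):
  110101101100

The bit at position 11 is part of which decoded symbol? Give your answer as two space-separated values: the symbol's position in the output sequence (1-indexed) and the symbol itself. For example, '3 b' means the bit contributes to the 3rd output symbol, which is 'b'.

Answer: 5 l

Derivation:
Bit 0: prefix='1' (no match yet)
Bit 1: prefix='11' -> emit 'e', reset
Bit 2: prefix='0' -> emit 'j', reset
Bit 3: prefix='1' (no match yet)
Bit 4: prefix='10' (no match yet)
Bit 5: prefix='101' -> emit 'p', reset
Bit 6: prefix='1' (no match yet)
Bit 7: prefix='10' (no match yet)
Bit 8: prefix='101' -> emit 'p', reset
Bit 9: prefix='1' (no match yet)
Bit 10: prefix='10' (no match yet)
Bit 11: prefix='100' -> emit 'l', reset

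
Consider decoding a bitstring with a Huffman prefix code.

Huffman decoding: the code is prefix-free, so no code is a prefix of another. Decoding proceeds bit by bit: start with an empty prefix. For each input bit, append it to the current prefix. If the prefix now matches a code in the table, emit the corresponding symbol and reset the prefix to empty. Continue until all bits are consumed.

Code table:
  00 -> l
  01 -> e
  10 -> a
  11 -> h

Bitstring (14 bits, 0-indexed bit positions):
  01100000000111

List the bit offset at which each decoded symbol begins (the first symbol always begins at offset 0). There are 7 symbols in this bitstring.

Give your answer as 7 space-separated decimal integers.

Bit 0: prefix='0' (no match yet)
Bit 1: prefix='01' -> emit 'e', reset
Bit 2: prefix='1' (no match yet)
Bit 3: prefix='10' -> emit 'a', reset
Bit 4: prefix='0' (no match yet)
Bit 5: prefix='00' -> emit 'l', reset
Bit 6: prefix='0' (no match yet)
Bit 7: prefix='00' -> emit 'l', reset
Bit 8: prefix='0' (no match yet)
Bit 9: prefix='00' -> emit 'l', reset
Bit 10: prefix='0' (no match yet)
Bit 11: prefix='01' -> emit 'e', reset
Bit 12: prefix='1' (no match yet)
Bit 13: prefix='11' -> emit 'h', reset

Answer: 0 2 4 6 8 10 12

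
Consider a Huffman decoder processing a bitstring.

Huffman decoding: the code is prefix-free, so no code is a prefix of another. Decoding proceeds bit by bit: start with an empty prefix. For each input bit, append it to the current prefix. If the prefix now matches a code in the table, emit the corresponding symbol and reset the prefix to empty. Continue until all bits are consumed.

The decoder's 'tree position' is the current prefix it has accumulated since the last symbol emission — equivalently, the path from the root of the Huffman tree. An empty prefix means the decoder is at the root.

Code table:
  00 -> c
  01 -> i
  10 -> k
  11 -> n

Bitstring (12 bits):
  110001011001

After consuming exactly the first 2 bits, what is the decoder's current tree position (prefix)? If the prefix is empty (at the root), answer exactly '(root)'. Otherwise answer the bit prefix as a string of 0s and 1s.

Bit 0: prefix='1' (no match yet)
Bit 1: prefix='11' -> emit 'n', reset

Answer: (root)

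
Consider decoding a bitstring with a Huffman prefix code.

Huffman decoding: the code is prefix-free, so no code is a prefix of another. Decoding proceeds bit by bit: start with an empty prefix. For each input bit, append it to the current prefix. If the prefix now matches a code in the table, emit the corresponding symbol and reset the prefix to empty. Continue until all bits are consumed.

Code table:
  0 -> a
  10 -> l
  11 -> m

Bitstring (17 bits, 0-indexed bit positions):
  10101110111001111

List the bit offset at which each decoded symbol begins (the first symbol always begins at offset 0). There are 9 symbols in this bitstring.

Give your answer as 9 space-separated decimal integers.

Bit 0: prefix='1' (no match yet)
Bit 1: prefix='10' -> emit 'l', reset
Bit 2: prefix='1' (no match yet)
Bit 3: prefix='10' -> emit 'l', reset
Bit 4: prefix='1' (no match yet)
Bit 5: prefix='11' -> emit 'm', reset
Bit 6: prefix='1' (no match yet)
Bit 7: prefix='10' -> emit 'l', reset
Bit 8: prefix='1' (no match yet)
Bit 9: prefix='11' -> emit 'm', reset
Bit 10: prefix='1' (no match yet)
Bit 11: prefix='10' -> emit 'l', reset
Bit 12: prefix='0' -> emit 'a', reset
Bit 13: prefix='1' (no match yet)
Bit 14: prefix='11' -> emit 'm', reset
Bit 15: prefix='1' (no match yet)
Bit 16: prefix='11' -> emit 'm', reset

Answer: 0 2 4 6 8 10 12 13 15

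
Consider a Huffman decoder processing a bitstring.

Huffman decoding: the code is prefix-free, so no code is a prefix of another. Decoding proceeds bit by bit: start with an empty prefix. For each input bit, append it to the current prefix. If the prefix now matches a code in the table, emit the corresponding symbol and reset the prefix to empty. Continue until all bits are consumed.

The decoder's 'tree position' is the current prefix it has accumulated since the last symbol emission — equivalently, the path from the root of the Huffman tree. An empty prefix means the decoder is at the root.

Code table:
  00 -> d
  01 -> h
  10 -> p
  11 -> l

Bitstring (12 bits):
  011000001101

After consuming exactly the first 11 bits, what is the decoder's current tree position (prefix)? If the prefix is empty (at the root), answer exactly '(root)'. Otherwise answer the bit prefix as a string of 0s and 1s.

Bit 0: prefix='0' (no match yet)
Bit 1: prefix='01' -> emit 'h', reset
Bit 2: prefix='1' (no match yet)
Bit 3: prefix='10' -> emit 'p', reset
Bit 4: prefix='0' (no match yet)
Bit 5: prefix='00' -> emit 'd', reset
Bit 6: prefix='0' (no match yet)
Bit 7: prefix='00' -> emit 'd', reset
Bit 8: prefix='1' (no match yet)
Bit 9: prefix='11' -> emit 'l', reset
Bit 10: prefix='0' (no match yet)

Answer: 0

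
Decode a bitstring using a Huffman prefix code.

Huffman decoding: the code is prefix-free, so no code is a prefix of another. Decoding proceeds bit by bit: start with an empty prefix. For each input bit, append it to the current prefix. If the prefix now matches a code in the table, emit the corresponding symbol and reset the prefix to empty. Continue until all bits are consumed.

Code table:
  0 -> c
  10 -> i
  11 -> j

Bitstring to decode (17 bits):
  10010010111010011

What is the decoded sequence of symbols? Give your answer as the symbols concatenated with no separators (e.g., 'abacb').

Answer: icicijiicj

Derivation:
Bit 0: prefix='1' (no match yet)
Bit 1: prefix='10' -> emit 'i', reset
Bit 2: prefix='0' -> emit 'c', reset
Bit 3: prefix='1' (no match yet)
Bit 4: prefix='10' -> emit 'i', reset
Bit 5: prefix='0' -> emit 'c', reset
Bit 6: prefix='1' (no match yet)
Bit 7: prefix='10' -> emit 'i', reset
Bit 8: prefix='1' (no match yet)
Bit 9: prefix='11' -> emit 'j', reset
Bit 10: prefix='1' (no match yet)
Bit 11: prefix='10' -> emit 'i', reset
Bit 12: prefix='1' (no match yet)
Bit 13: prefix='10' -> emit 'i', reset
Bit 14: prefix='0' -> emit 'c', reset
Bit 15: prefix='1' (no match yet)
Bit 16: prefix='11' -> emit 'j', reset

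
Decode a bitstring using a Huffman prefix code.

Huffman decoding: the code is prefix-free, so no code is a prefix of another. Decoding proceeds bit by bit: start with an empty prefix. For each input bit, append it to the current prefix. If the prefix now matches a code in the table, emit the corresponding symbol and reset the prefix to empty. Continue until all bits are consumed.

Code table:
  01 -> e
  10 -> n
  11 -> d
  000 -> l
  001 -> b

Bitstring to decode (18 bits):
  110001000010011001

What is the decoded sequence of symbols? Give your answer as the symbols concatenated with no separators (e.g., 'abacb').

Bit 0: prefix='1' (no match yet)
Bit 1: prefix='11' -> emit 'd', reset
Bit 2: prefix='0' (no match yet)
Bit 3: prefix='00' (no match yet)
Bit 4: prefix='000' -> emit 'l', reset
Bit 5: prefix='1' (no match yet)
Bit 6: prefix='10' -> emit 'n', reset
Bit 7: prefix='0' (no match yet)
Bit 8: prefix='00' (no match yet)
Bit 9: prefix='000' -> emit 'l', reset
Bit 10: prefix='1' (no match yet)
Bit 11: prefix='10' -> emit 'n', reset
Bit 12: prefix='0' (no match yet)
Bit 13: prefix='01' -> emit 'e', reset
Bit 14: prefix='1' (no match yet)
Bit 15: prefix='10' -> emit 'n', reset
Bit 16: prefix='0' (no match yet)
Bit 17: prefix='01' -> emit 'e', reset

Answer: dlnlnene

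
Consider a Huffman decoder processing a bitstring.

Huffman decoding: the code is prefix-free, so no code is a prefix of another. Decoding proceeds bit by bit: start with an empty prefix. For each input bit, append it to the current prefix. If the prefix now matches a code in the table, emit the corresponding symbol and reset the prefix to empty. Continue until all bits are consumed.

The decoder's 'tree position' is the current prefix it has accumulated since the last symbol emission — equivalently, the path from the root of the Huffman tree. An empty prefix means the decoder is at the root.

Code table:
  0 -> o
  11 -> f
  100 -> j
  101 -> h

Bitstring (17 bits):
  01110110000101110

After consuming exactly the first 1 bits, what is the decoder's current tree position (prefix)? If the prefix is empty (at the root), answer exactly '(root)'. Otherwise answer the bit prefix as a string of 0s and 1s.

Bit 0: prefix='0' -> emit 'o', reset

Answer: (root)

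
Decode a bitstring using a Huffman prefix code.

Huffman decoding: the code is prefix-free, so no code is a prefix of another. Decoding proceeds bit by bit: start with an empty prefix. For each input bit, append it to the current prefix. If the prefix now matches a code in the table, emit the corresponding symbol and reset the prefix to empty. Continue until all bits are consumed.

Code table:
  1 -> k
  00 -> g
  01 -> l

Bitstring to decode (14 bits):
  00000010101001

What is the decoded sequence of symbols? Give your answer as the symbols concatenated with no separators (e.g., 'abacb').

Answer: gggkllgk

Derivation:
Bit 0: prefix='0' (no match yet)
Bit 1: prefix='00' -> emit 'g', reset
Bit 2: prefix='0' (no match yet)
Bit 3: prefix='00' -> emit 'g', reset
Bit 4: prefix='0' (no match yet)
Bit 5: prefix='00' -> emit 'g', reset
Bit 6: prefix='1' -> emit 'k', reset
Bit 7: prefix='0' (no match yet)
Bit 8: prefix='01' -> emit 'l', reset
Bit 9: prefix='0' (no match yet)
Bit 10: prefix='01' -> emit 'l', reset
Bit 11: prefix='0' (no match yet)
Bit 12: prefix='00' -> emit 'g', reset
Bit 13: prefix='1' -> emit 'k', reset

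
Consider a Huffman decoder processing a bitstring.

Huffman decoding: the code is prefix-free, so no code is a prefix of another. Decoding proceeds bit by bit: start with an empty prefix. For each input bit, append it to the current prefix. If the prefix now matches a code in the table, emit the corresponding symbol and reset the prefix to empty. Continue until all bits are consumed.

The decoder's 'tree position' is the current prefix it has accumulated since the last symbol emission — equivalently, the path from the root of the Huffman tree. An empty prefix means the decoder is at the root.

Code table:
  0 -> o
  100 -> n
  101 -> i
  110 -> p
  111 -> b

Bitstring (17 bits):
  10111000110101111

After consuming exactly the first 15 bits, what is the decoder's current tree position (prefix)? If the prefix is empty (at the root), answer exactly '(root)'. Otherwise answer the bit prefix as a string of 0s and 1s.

Bit 0: prefix='1' (no match yet)
Bit 1: prefix='10' (no match yet)
Bit 2: prefix='101' -> emit 'i', reset
Bit 3: prefix='1' (no match yet)
Bit 4: prefix='11' (no match yet)
Bit 5: prefix='110' -> emit 'p', reset
Bit 6: prefix='0' -> emit 'o', reset
Bit 7: prefix='0' -> emit 'o', reset
Bit 8: prefix='1' (no match yet)
Bit 9: prefix='11' (no match yet)
Bit 10: prefix='110' -> emit 'p', reset
Bit 11: prefix='1' (no match yet)
Bit 12: prefix='10' (no match yet)
Bit 13: prefix='101' -> emit 'i', reset
Bit 14: prefix='1' (no match yet)

Answer: 1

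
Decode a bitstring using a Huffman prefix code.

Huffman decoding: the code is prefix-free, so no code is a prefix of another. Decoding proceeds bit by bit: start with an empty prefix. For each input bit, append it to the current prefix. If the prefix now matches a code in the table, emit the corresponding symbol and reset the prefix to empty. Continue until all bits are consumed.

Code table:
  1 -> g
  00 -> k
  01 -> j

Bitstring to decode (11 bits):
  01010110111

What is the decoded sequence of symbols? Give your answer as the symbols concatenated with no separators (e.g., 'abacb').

Answer: jjjgjgg

Derivation:
Bit 0: prefix='0' (no match yet)
Bit 1: prefix='01' -> emit 'j', reset
Bit 2: prefix='0' (no match yet)
Bit 3: prefix='01' -> emit 'j', reset
Bit 4: prefix='0' (no match yet)
Bit 5: prefix='01' -> emit 'j', reset
Bit 6: prefix='1' -> emit 'g', reset
Bit 7: prefix='0' (no match yet)
Bit 8: prefix='01' -> emit 'j', reset
Bit 9: prefix='1' -> emit 'g', reset
Bit 10: prefix='1' -> emit 'g', reset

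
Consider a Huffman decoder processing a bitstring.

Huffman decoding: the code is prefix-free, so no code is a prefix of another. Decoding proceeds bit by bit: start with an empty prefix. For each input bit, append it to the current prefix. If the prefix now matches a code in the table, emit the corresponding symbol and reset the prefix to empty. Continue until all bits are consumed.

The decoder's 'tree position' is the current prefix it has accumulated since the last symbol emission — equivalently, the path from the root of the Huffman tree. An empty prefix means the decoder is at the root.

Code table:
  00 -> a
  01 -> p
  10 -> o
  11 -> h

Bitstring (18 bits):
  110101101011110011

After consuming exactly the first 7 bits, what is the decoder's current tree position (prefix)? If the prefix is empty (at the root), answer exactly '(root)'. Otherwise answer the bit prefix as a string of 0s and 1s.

Bit 0: prefix='1' (no match yet)
Bit 1: prefix='11' -> emit 'h', reset
Bit 2: prefix='0' (no match yet)
Bit 3: prefix='01' -> emit 'p', reset
Bit 4: prefix='0' (no match yet)
Bit 5: prefix='01' -> emit 'p', reset
Bit 6: prefix='1' (no match yet)

Answer: 1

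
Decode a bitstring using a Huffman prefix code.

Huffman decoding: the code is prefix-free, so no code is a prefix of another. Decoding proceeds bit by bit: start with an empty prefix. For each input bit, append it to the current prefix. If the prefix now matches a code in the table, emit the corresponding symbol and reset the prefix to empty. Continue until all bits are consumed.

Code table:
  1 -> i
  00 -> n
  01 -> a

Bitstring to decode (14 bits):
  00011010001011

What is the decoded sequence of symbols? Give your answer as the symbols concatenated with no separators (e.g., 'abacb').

Answer: naianaai

Derivation:
Bit 0: prefix='0' (no match yet)
Bit 1: prefix='00' -> emit 'n', reset
Bit 2: prefix='0' (no match yet)
Bit 3: prefix='01' -> emit 'a', reset
Bit 4: prefix='1' -> emit 'i', reset
Bit 5: prefix='0' (no match yet)
Bit 6: prefix='01' -> emit 'a', reset
Bit 7: prefix='0' (no match yet)
Bit 8: prefix='00' -> emit 'n', reset
Bit 9: prefix='0' (no match yet)
Bit 10: prefix='01' -> emit 'a', reset
Bit 11: prefix='0' (no match yet)
Bit 12: prefix='01' -> emit 'a', reset
Bit 13: prefix='1' -> emit 'i', reset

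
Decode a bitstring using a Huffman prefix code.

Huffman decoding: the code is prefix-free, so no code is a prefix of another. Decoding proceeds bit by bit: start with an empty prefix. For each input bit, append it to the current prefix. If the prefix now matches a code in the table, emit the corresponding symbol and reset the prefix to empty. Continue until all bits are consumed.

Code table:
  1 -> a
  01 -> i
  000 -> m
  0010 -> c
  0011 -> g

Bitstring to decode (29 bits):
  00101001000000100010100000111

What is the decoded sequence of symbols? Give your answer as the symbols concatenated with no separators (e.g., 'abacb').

Bit 0: prefix='0' (no match yet)
Bit 1: prefix='00' (no match yet)
Bit 2: prefix='001' (no match yet)
Bit 3: prefix='0010' -> emit 'c', reset
Bit 4: prefix='1' -> emit 'a', reset
Bit 5: prefix='0' (no match yet)
Bit 6: prefix='00' (no match yet)
Bit 7: prefix='001' (no match yet)
Bit 8: prefix='0010' -> emit 'c', reset
Bit 9: prefix='0' (no match yet)
Bit 10: prefix='00' (no match yet)
Bit 11: prefix='000' -> emit 'm', reset
Bit 12: prefix='0' (no match yet)
Bit 13: prefix='00' (no match yet)
Bit 14: prefix='001' (no match yet)
Bit 15: prefix='0010' -> emit 'c', reset
Bit 16: prefix='0' (no match yet)
Bit 17: prefix='00' (no match yet)
Bit 18: prefix='001' (no match yet)
Bit 19: prefix='0010' -> emit 'c', reset
Bit 20: prefix='1' -> emit 'a', reset
Bit 21: prefix='0' (no match yet)
Bit 22: prefix='00' (no match yet)
Bit 23: prefix='000' -> emit 'm', reset
Bit 24: prefix='0' (no match yet)
Bit 25: prefix='00' (no match yet)
Bit 26: prefix='001' (no match yet)
Bit 27: prefix='0011' -> emit 'g', reset
Bit 28: prefix='1' -> emit 'a', reset

Answer: cacmccamga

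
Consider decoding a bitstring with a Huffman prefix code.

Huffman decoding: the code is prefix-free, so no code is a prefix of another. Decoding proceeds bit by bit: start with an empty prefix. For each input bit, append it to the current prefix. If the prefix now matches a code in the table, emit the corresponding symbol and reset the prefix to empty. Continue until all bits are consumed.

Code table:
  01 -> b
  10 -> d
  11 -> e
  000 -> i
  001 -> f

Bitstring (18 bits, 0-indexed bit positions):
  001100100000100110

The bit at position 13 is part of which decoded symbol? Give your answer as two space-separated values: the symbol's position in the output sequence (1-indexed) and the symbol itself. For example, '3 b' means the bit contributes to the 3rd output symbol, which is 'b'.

Answer: 6 f

Derivation:
Bit 0: prefix='0' (no match yet)
Bit 1: prefix='00' (no match yet)
Bit 2: prefix='001' -> emit 'f', reset
Bit 3: prefix='1' (no match yet)
Bit 4: prefix='10' -> emit 'd', reset
Bit 5: prefix='0' (no match yet)
Bit 6: prefix='01' -> emit 'b', reset
Bit 7: prefix='0' (no match yet)
Bit 8: prefix='00' (no match yet)
Bit 9: prefix='000' -> emit 'i', reset
Bit 10: prefix='0' (no match yet)
Bit 11: prefix='00' (no match yet)
Bit 12: prefix='001' -> emit 'f', reset
Bit 13: prefix='0' (no match yet)
Bit 14: prefix='00' (no match yet)
Bit 15: prefix='001' -> emit 'f', reset
Bit 16: prefix='1' (no match yet)
Bit 17: prefix='10' -> emit 'd', reset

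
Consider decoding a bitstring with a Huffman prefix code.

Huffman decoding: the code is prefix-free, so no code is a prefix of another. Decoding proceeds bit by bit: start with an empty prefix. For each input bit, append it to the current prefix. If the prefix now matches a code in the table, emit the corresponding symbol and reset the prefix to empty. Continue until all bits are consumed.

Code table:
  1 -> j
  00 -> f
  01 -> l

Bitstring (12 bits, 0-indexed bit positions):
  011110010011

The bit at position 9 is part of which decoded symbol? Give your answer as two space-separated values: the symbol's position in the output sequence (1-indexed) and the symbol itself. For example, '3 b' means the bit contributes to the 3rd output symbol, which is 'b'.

Bit 0: prefix='0' (no match yet)
Bit 1: prefix='01' -> emit 'l', reset
Bit 2: prefix='1' -> emit 'j', reset
Bit 3: prefix='1' -> emit 'j', reset
Bit 4: prefix='1' -> emit 'j', reset
Bit 5: prefix='0' (no match yet)
Bit 6: prefix='00' -> emit 'f', reset
Bit 7: prefix='1' -> emit 'j', reset
Bit 8: prefix='0' (no match yet)
Bit 9: prefix='00' -> emit 'f', reset
Bit 10: prefix='1' -> emit 'j', reset
Bit 11: prefix='1' -> emit 'j', reset

Answer: 7 f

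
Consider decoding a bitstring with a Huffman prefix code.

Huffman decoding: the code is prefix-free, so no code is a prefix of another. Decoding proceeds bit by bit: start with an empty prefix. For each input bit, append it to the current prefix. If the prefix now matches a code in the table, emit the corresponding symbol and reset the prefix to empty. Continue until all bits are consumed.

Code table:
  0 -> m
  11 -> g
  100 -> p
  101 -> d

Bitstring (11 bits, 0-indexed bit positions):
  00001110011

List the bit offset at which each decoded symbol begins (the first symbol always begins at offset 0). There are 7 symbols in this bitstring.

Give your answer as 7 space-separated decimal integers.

Answer: 0 1 2 3 4 6 9

Derivation:
Bit 0: prefix='0' -> emit 'm', reset
Bit 1: prefix='0' -> emit 'm', reset
Bit 2: prefix='0' -> emit 'm', reset
Bit 3: prefix='0' -> emit 'm', reset
Bit 4: prefix='1' (no match yet)
Bit 5: prefix='11' -> emit 'g', reset
Bit 6: prefix='1' (no match yet)
Bit 7: prefix='10' (no match yet)
Bit 8: prefix='100' -> emit 'p', reset
Bit 9: prefix='1' (no match yet)
Bit 10: prefix='11' -> emit 'g', reset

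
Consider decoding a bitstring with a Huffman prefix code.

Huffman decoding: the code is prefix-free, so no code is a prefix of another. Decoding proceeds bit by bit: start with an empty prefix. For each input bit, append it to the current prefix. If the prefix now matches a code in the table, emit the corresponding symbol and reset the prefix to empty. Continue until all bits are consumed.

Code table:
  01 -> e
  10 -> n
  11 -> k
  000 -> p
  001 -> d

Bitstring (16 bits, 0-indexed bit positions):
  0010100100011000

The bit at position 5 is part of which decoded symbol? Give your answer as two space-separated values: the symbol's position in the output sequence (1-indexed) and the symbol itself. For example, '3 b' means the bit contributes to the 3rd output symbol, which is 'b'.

Bit 0: prefix='0' (no match yet)
Bit 1: prefix='00' (no match yet)
Bit 2: prefix='001' -> emit 'd', reset
Bit 3: prefix='0' (no match yet)
Bit 4: prefix='01' -> emit 'e', reset
Bit 5: prefix='0' (no match yet)
Bit 6: prefix='00' (no match yet)
Bit 7: prefix='001' -> emit 'd', reset
Bit 8: prefix='0' (no match yet)
Bit 9: prefix='00' (no match yet)

Answer: 3 d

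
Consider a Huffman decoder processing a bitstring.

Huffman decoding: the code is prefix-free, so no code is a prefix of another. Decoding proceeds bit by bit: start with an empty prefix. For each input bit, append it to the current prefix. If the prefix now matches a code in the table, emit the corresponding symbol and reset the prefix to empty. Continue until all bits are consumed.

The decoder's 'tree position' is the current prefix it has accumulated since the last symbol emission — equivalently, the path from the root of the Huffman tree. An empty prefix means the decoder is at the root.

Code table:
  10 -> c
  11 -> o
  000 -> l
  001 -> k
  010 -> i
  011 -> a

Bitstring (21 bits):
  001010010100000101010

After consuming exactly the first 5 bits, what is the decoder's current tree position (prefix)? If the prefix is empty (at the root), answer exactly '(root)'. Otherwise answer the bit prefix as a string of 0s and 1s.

Answer: 01

Derivation:
Bit 0: prefix='0' (no match yet)
Bit 1: prefix='00' (no match yet)
Bit 2: prefix='001' -> emit 'k', reset
Bit 3: prefix='0' (no match yet)
Bit 4: prefix='01' (no match yet)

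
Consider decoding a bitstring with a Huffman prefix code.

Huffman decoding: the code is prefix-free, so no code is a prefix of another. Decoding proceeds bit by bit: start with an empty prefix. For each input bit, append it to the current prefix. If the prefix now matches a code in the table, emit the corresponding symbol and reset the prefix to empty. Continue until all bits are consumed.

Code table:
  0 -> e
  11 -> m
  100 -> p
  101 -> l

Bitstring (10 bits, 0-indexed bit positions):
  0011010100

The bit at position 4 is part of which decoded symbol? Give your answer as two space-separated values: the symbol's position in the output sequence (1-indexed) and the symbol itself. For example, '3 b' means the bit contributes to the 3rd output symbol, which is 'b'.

Answer: 4 e

Derivation:
Bit 0: prefix='0' -> emit 'e', reset
Bit 1: prefix='0' -> emit 'e', reset
Bit 2: prefix='1' (no match yet)
Bit 3: prefix='11' -> emit 'm', reset
Bit 4: prefix='0' -> emit 'e', reset
Bit 5: prefix='1' (no match yet)
Bit 6: prefix='10' (no match yet)
Bit 7: prefix='101' -> emit 'l', reset
Bit 8: prefix='0' -> emit 'e', reset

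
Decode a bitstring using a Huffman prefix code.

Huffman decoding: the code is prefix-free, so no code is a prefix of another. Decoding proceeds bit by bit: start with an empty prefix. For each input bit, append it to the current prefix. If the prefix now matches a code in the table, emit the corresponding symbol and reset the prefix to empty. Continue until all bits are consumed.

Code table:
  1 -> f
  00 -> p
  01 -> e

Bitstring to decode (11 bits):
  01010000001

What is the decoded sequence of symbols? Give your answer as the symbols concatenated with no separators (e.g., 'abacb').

Bit 0: prefix='0' (no match yet)
Bit 1: prefix='01' -> emit 'e', reset
Bit 2: prefix='0' (no match yet)
Bit 3: prefix='01' -> emit 'e', reset
Bit 4: prefix='0' (no match yet)
Bit 5: prefix='00' -> emit 'p', reset
Bit 6: prefix='0' (no match yet)
Bit 7: prefix='00' -> emit 'p', reset
Bit 8: prefix='0' (no match yet)
Bit 9: prefix='00' -> emit 'p', reset
Bit 10: prefix='1' -> emit 'f', reset

Answer: eepppf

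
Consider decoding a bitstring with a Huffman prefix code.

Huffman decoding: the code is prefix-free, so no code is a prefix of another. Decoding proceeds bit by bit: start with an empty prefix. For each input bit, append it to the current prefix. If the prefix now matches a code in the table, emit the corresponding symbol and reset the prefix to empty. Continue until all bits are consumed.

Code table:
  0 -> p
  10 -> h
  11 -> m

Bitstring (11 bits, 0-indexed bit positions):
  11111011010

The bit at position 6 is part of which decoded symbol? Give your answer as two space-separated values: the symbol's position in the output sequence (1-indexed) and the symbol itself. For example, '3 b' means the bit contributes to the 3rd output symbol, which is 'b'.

Answer: 4 m

Derivation:
Bit 0: prefix='1' (no match yet)
Bit 1: prefix='11' -> emit 'm', reset
Bit 2: prefix='1' (no match yet)
Bit 3: prefix='11' -> emit 'm', reset
Bit 4: prefix='1' (no match yet)
Bit 5: prefix='10' -> emit 'h', reset
Bit 6: prefix='1' (no match yet)
Bit 7: prefix='11' -> emit 'm', reset
Bit 8: prefix='0' -> emit 'p', reset
Bit 9: prefix='1' (no match yet)
Bit 10: prefix='10' -> emit 'h', reset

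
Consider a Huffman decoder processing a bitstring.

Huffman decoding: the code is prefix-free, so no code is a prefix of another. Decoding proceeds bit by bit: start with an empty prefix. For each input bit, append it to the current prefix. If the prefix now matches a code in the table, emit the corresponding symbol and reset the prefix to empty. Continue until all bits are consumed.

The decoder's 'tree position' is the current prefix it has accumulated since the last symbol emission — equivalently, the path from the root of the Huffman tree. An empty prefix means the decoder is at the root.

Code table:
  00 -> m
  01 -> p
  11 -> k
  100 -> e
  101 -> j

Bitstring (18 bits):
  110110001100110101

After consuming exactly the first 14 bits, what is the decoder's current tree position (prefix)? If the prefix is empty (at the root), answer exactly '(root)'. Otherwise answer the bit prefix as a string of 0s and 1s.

Answer: (root)

Derivation:
Bit 0: prefix='1' (no match yet)
Bit 1: prefix='11' -> emit 'k', reset
Bit 2: prefix='0' (no match yet)
Bit 3: prefix='01' -> emit 'p', reset
Bit 4: prefix='1' (no match yet)
Bit 5: prefix='10' (no match yet)
Bit 6: prefix='100' -> emit 'e', reset
Bit 7: prefix='0' (no match yet)
Bit 8: prefix='01' -> emit 'p', reset
Bit 9: prefix='1' (no match yet)
Bit 10: prefix='10' (no match yet)
Bit 11: prefix='100' -> emit 'e', reset
Bit 12: prefix='1' (no match yet)
Bit 13: prefix='11' -> emit 'k', reset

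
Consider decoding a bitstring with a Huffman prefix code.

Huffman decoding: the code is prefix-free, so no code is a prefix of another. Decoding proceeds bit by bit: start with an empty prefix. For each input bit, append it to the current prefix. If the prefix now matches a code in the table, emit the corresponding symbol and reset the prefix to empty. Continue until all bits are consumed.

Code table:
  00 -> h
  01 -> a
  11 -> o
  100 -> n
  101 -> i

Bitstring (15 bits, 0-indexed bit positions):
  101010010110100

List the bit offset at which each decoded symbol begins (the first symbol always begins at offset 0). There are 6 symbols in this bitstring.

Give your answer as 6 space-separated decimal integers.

Answer: 0 3 5 7 10 13

Derivation:
Bit 0: prefix='1' (no match yet)
Bit 1: prefix='10' (no match yet)
Bit 2: prefix='101' -> emit 'i', reset
Bit 3: prefix='0' (no match yet)
Bit 4: prefix='01' -> emit 'a', reset
Bit 5: prefix='0' (no match yet)
Bit 6: prefix='00' -> emit 'h', reset
Bit 7: prefix='1' (no match yet)
Bit 8: prefix='10' (no match yet)
Bit 9: prefix='101' -> emit 'i', reset
Bit 10: prefix='1' (no match yet)
Bit 11: prefix='10' (no match yet)
Bit 12: prefix='101' -> emit 'i', reset
Bit 13: prefix='0' (no match yet)
Bit 14: prefix='00' -> emit 'h', reset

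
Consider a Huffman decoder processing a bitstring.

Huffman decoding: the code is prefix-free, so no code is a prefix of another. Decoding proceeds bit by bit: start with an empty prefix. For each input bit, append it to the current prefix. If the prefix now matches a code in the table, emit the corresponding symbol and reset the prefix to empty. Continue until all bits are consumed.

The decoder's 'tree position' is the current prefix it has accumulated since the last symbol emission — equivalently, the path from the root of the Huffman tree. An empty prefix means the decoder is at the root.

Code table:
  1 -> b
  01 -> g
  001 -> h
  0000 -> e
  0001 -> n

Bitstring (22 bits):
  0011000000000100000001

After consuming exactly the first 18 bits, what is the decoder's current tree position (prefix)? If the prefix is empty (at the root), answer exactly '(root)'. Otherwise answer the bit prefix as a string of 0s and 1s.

Bit 0: prefix='0' (no match yet)
Bit 1: prefix='00' (no match yet)
Bit 2: prefix='001' -> emit 'h', reset
Bit 3: prefix='1' -> emit 'b', reset
Bit 4: prefix='0' (no match yet)
Bit 5: prefix='00' (no match yet)
Bit 6: prefix='000' (no match yet)
Bit 7: prefix='0000' -> emit 'e', reset
Bit 8: prefix='0' (no match yet)
Bit 9: prefix='00' (no match yet)
Bit 10: prefix='000' (no match yet)
Bit 11: prefix='0000' -> emit 'e', reset
Bit 12: prefix='0' (no match yet)
Bit 13: prefix='01' -> emit 'g', reset
Bit 14: prefix='0' (no match yet)
Bit 15: prefix='00' (no match yet)
Bit 16: prefix='000' (no match yet)
Bit 17: prefix='0000' -> emit 'e', reset

Answer: (root)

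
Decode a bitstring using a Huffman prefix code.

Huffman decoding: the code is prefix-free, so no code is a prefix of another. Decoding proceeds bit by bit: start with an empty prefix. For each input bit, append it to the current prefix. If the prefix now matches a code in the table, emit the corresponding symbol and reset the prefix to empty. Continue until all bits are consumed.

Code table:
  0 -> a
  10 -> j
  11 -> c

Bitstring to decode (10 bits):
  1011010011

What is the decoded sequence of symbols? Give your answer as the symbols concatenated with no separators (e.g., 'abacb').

Answer: jcajac

Derivation:
Bit 0: prefix='1' (no match yet)
Bit 1: prefix='10' -> emit 'j', reset
Bit 2: prefix='1' (no match yet)
Bit 3: prefix='11' -> emit 'c', reset
Bit 4: prefix='0' -> emit 'a', reset
Bit 5: prefix='1' (no match yet)
Bit 6: prefix='10' -> emit 'j', reset
Bit 7: prefix='0' -> emit 'a', reset
Bit 8: prefix='1' (no match yet)
Bit 9: prefix='11' -> emit 'c', reset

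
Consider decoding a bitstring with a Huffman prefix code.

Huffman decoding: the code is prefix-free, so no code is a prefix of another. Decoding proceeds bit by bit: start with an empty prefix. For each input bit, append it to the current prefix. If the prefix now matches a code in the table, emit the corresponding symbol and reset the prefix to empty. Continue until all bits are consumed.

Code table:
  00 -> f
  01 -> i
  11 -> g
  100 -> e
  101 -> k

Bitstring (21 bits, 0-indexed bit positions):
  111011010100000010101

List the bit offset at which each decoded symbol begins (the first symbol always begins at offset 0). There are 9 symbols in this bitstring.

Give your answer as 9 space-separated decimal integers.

Bit 0: prefix='1' (no match yet)
Bit 1: prefix='11' -> emit 'g', reset
Bit 2: prefix='1' (no match yet)
Bit 3: prefix='10' (no match yet)
Bit 4: prefix='101' -> emit 'k', reset
Bit 5: prefix='1' (no match yet)
Bit 6: prefix='10' (no match yet)
Bit 7: prefix='101' -> emit 'k', reset
Bit 8: prefix='0' (no match yet)
Bit 9: prefix='01' -> emit 'i', reset
Bit 10: prefix='0' (no match yet)
Bit 11: prefix='00' -> emit 'f', reset
Bit 12: prefix='0' (no match yet)
Bit 13: prefix='00' -> emit 'f', reset
Bit 14: prefix='0' (no match yet)
Bit 15: prefix='00' -> emit 'f', reset
Bit 16: prefix='1' (no match yet)
Bit 17: prefix='10' (no match yet)
Bit 18: prefix='101' -> emit 'k', reset
Bit 19: prefix='0' (no match yet)
Bit 20: prefix='01' -> emit 'i', reset

Answer: 0 2 5 8 10 12 14 16 19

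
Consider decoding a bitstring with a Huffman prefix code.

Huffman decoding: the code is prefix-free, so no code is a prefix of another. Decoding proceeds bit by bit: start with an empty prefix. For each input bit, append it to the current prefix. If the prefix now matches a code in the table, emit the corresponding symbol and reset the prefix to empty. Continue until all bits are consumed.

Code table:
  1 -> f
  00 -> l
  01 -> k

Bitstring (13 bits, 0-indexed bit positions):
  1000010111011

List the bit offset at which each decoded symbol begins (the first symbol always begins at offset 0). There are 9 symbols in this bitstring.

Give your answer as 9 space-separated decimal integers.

Bit 0: prefix='1' -> emit 'f', reset
Bit 1: prefix='0' (no match yet)
Bit 2: prefix='00' -> emit 'l', reset
Bit 3: prefix='0' (no match yet)
Bit 4: prefix='00' -> emit 'l', reset
Bit 5: prefix='1' -> emit 'f', reset
Bit 6: prefix='0' (no match yet)
Bit 7: prefix='01' -> emit 'k', reset
Bit 8: prefix='1' -> emit 'f', reset
Bit 9: prefix='1' -> emit 'f', reset
Bit 10: prefix='0' (no match yet)
Bit 11: prefix='01' -> emit 'k', reset
Bit 12: prefix='1' -> emit 'f', reset

Answer: 0 1 3 5 6 8 9 10 12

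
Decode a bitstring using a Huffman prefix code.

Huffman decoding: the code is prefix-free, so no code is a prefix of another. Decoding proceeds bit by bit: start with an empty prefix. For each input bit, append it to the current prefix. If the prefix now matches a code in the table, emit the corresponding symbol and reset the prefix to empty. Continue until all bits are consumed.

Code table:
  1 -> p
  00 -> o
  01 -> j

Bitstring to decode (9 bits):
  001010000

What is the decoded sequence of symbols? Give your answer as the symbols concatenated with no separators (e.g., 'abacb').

Answer: opjoo

Derivation:
Bit 0: prefix='0' (no match yet)
Bit 1: prefix='00' -> emit 'o', reset
Bit 2: prefix='1' -> emit 'p', reset
Bit 3: prefix='0' (no match yet)
Bit 4: prefix='01' -> emit 'j', reset
Bit 5: prefix='0' (no match yet)
Bit 6: prefix='00' -> emit 'o', reset
Bit 7: prefix='0' (no match yet)
Bit 8: prefix='00' -> emit 'o', reset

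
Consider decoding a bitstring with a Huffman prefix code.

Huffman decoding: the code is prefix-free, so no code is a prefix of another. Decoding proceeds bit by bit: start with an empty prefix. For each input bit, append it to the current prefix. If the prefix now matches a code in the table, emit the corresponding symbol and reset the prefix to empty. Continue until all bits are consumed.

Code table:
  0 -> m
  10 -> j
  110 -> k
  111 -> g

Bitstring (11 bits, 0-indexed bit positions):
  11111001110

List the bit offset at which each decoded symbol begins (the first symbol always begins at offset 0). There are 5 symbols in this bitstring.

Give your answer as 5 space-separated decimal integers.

Answer: 0 3 6 7 10

Derivation:
Bit 0: prefix='1' (no match yet)
Bit 1: prefix='11' (no match yet)
Bit 2: prefix='111' -> emit 'g', reset
Bit 3: prefix='1' (no match yet)
Bit 4: prefix='11' (no match yet)
Bit 5: prefix='110' -> emit 'k', reset
Bit 6: prefix='0' -> emit 'm', reset
Bit 7: prefix='1' (no match yet)
Bit 8: prefix='11' (no match yet)
Bit 9: prefix='111' -> emit 'g', reset
Bit 10: prefix='0' -> emit 'm', reset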